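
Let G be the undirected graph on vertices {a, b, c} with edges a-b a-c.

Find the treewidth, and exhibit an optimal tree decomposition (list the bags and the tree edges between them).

Treewidth 1.
One optimal decomposition is:
Bags: B1 = {a, c}  B2 = {a, b}
Tree: B1–B2

Every bag has size at most 2, so the width is 2 − 1 = 1 and tw(G) ≤ 1. Since G has at least one edge (e.g. a–c), it is not an edgeless graph, so tw(G) ≥ 1. Combining the bounds, tw(G) = 1.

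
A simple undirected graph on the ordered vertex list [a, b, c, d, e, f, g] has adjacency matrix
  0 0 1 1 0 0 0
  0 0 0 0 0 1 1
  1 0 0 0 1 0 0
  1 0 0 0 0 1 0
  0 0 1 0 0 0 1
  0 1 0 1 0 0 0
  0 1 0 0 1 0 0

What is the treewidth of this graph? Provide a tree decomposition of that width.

Treewidth 2.
One such decomposition:
Bags: B1 = {a, c, d}  B2 = {c, d, e}  B3 = {d, e, g}  B4 = {b, d, g}  B5 = {b, d, f}
Tree: B1–B2, B2–B3, B3–B4, B4–B5

Each bag holds 3 vertices, so the decomposition has width 2, which upper-bounds the treewidth. The edges d–a–c–e–g–b–f–d form a cycle, so G is not a tree and its treewidth is at least 2. The upper and lower bounds meet at 2, so that is the treewidth.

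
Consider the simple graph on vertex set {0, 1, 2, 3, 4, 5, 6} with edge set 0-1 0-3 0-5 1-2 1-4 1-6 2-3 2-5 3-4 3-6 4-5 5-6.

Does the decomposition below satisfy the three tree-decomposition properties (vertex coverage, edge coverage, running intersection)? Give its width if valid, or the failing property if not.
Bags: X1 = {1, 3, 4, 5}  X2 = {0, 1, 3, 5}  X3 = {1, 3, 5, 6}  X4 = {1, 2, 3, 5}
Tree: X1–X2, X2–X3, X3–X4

Yes; width 3.

Checking the three conditions: (i) the bags cover all of {0, 1, 2, 3, 4, 5, 6}; (ii) for each edge, some bag contains both endpoints; (iii) the bags containing any fixed vertex form a subtree. All hold, so the decomposition is valid with width 4 − 1 = 3.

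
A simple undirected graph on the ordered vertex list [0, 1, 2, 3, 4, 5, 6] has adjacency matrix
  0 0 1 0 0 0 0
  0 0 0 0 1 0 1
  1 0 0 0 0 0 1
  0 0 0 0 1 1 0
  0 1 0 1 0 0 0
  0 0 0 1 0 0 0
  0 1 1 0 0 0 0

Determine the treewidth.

A width-1 tree decomposition is:
Bags: B1 = {3, 5}  B2 = {3, 4}  B3 = {1, 4}  B4 = {1, 6}  B5 = {2, 6}  B6 = {0, 2}
Tree: B1–B2, B2–B3, B3–B4, B4–B5, B5–B6
The largest bag has 2 vertices, giving width 1; this decomposition certifies tw(G) ≤ 1. Since G has at least one edge (e.g. 5–3), it is not an edgeless graph, so tw(G) ≥ 1. Combining the bounds, tw(G) = 1.

1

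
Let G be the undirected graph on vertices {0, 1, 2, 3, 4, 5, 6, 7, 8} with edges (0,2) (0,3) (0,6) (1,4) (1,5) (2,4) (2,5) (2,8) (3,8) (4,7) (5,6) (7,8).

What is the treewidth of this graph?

A width-3 tree decomposition is:
Bags: B1 = {0, 3, 6, 8}  B2 = {0, 2, 6, 8}  B3 = {2, 5, 6, 8}  B4 = {2, 5, 7, 8}  B5 = {2, 4, 5, 7}  B6 = {1, 4, 5, 7}
Tree: B1–B2, B2–B3, B3–B4, B4–B5, B5–B6
The largest bag has 4 vertices, giving width 3; this decomposition certifies tw(G) ≤ 3. For the lower bound: the 4 vertex sets {0,3,6}, {8}, {2}, {1,4,5,7} are disjoint, each induces a connected subgraph, and every pair is joined by at least one edge of G. Contracting each set to a single vertex therefore yields K_{4} as a minor, and since treewidth is minor-monotone, tw(G) ≥ tw(K_{4}) = 3. The upper and lower bounds meet at 3, so that is the treewidth.

3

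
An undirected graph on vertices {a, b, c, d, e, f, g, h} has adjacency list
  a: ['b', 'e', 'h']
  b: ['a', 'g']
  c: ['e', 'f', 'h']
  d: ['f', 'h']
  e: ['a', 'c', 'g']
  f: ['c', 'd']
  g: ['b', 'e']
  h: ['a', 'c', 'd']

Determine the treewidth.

2

A width-2 tree decomposition is:
Bags: B1 = {a, b, g}  B2 = {a, e, g}  B3 = {a, e, h}  B4 = {c, e, h}  B5 = {c, d, h}  B6 = {c, d, f}
Tree: B1–B2, B2–B3, B3–B4, B4–B5, B5–B6
Each bag holds 3 vertices, so the decomposition has width 2, which upper-bounds the treewidth. The edges b–g–e–a–b form a cycle, so G is not a tree and its treewidth is at least 2. Combining the bounds, tw(G) = 2.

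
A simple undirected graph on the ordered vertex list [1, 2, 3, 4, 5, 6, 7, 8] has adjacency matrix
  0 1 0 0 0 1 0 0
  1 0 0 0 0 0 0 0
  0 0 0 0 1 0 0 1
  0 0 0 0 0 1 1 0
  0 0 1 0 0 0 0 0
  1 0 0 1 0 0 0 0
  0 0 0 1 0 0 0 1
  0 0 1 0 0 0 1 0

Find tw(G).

1

A width-1 tree decomposition is:
Bags: B1 = {1, 2}  B2 = {1, 6}  B3 = {4, 6}  B4 = {4, 7}  B5 = {7, 8}  B6 = {3, 8}  B7 = {3, 5}
Tree: B1–B2, B2–B3, B3–B4, B4–B5, B5–B6, B6–B7
Every bag has size at most 2, so the width is 2 − 1 = 1 and tw(G) ≤ 1. Since G has at least one edge (e.g. 2–1), it is not an edgeless graph, so tw(G) ≥ 1. Hence tw(G) = 1 exactly.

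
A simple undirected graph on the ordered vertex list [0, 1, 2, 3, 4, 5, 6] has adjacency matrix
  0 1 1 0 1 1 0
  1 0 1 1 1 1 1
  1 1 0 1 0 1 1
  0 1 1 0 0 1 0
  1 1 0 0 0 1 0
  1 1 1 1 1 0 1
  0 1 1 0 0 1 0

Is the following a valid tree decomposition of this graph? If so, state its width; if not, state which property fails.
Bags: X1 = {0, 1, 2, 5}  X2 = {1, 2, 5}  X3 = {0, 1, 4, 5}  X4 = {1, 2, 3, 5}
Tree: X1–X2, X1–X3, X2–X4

No — vertex 6 appears in no bag.

A tree decomposition must satisfy three properties: every vertex lies in some bag; for every edge, both endpoints lie together in some bag; and for every vertex, the bags containing it form a connected subtree. Here vertex 6 appears in no bag, so the decomposition is invalid.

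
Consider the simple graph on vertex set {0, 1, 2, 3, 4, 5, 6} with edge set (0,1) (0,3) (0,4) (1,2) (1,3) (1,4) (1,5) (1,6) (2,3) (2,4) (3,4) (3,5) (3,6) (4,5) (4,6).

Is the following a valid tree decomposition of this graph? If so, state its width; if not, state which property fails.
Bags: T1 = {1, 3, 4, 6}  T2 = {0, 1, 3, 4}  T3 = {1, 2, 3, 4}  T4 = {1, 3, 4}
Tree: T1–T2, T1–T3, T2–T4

A tree decomposition must satisfy three properties: every vertex lies in some bag; for every edge, both endpoints lie together in some bag; and for every vertex, the bags containing it form a connected subtree. Here vertex 5 appears in no bag, so the decomposition is invalid.

No — vertex 5 appears in no bag.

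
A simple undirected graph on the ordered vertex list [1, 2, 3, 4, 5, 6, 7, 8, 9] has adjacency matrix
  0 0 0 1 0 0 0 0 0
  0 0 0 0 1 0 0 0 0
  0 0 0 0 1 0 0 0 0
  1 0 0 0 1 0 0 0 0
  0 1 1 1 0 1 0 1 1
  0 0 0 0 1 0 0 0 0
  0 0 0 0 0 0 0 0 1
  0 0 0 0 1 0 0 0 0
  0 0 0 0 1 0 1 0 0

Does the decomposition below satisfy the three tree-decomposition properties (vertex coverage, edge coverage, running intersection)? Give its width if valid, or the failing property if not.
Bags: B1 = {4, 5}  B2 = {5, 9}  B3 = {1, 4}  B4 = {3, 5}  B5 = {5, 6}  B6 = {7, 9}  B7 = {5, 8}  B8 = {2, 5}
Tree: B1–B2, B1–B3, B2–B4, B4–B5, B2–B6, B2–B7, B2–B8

Yes; width 1.

Every vertex of G appears in some bag (union = {1, 2, 3, 4, 5, 6, 7, 8, 9}); every edge is covered by a bag; and for each vertex v the set of bags containing v is connected in the bag tree. The decomposition is therefore valid. The largest bag has 2 vertices, so the width is 1.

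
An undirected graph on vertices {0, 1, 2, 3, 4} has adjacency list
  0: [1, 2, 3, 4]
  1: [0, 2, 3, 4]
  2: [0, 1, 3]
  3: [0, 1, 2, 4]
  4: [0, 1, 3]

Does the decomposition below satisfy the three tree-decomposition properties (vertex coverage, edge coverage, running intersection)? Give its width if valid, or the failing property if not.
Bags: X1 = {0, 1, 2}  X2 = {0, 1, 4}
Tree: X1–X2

No — vertex 3 appears in no bag.

A tree decomposition must satisfy three properties: every vertex lies in some bag; for every edge, both endpoints lie together in some bag; and for every vertex, the bags containing it form a connected subtree. Here vertex 3 appears in no bag, so the decomposition is invalid.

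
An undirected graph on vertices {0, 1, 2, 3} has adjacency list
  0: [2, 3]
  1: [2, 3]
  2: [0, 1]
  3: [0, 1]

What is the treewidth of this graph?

2

A width-2 tree decomposition is:
Bags: B1 = {0, 1, 3}  B2 = {0, 1, 2}
Tree: B1–B2
The largest bag has 3 vertices, giving width 2; this decomposition certifies tw(G) ≤ 2. For the lower bound, G contains the cycle 1–3–0–2–1, so G is not a forest; only forests have treewidth ≤ 1, hence tw(G) ≥ 2. Therefore the treewidth is 2.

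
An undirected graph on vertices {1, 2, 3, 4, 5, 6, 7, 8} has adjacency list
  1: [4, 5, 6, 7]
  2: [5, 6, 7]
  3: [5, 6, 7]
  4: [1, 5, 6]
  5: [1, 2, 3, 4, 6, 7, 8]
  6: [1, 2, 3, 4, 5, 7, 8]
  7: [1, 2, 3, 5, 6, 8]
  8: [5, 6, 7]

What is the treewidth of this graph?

3

A width-3 tree decomposition is:
Bags: B1 = {5, 6, 7, 8}  B2 = {1, 5, 6, 7}  B3 = {3, 5, 6, 7}  B4 = {2, 5, 6, 7}  B5 = {1, 4, 5, 6}
Tree: B1–B2, B2–B3, B3–B4, B2–B5
Each bag holds 4 vertices, so the decomposition has width 3, which upper-bounds the treewidth. For the lower bound, the 4 vertices {1, 4, 5, 6} are pairwise adjacent, and any tree decomposition puts a clique entirely inside one bag — forcing width ≥ 3. Hence tw(G) = 3 exactly.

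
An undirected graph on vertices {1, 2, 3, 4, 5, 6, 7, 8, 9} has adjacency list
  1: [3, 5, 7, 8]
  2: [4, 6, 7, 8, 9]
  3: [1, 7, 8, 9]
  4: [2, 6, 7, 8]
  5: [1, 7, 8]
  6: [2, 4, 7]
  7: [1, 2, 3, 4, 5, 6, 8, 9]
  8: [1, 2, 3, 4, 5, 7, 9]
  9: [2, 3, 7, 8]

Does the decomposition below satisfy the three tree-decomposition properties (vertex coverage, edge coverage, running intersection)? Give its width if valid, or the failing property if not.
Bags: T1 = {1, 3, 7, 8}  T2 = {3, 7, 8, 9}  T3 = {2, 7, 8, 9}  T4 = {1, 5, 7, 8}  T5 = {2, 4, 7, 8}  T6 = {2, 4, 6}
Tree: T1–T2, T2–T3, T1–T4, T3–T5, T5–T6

No — edge (7,6) lies in no bag.

A tree decomposition must satisfy three properties: every vertex lies in some bag; for every edge, both endpoints lie together in some bag; and for every vertex, the bags containing it form a connected subtree. Here edge (7,6) lies in no bag, so the decomposition is invalid.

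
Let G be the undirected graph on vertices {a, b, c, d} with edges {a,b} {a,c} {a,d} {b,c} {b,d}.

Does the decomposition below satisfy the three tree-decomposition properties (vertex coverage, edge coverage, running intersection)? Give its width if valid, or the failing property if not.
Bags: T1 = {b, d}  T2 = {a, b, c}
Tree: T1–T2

A tree decomposition must satisfy three properties: every vertex lies in some bag; for every edge, both endpoints lie together in some bag; and for every vertex, the bags containing it form a connected subtree. Here edge (a,d) lies in no bag, so the decomposition is invalid.

No — edge (a,d) lies in no bag.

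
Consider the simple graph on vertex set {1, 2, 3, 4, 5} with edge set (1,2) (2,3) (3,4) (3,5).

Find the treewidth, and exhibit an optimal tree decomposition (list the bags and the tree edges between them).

Treewidth 1.
Bags: B1 = {2, 3}  B2 = {3, 4}  B3 = {3, 5}  B4 = {1, 2}
Tree: B1–B2, B1–B3, B1–B4

Each bag holds 2 vertices, so the decomposition has width 1, which upper-bounds the treewidth. G has an edge, so its treewidth is at least 1. Hence tw(G) = 1 exactly.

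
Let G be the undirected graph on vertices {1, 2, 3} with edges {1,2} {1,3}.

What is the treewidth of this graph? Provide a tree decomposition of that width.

Treewidth 1.
One optimal decomposition is:
Bags: B1 = {1, 2}  B2 = {1, 3}
Tree: B1–B2

Each bag holds 2 vertices, so the decomposition has width 1, which upper-bounds the treewidth. G has an edge, so its treewidth is at least 1. Therefore the treewidth is 1.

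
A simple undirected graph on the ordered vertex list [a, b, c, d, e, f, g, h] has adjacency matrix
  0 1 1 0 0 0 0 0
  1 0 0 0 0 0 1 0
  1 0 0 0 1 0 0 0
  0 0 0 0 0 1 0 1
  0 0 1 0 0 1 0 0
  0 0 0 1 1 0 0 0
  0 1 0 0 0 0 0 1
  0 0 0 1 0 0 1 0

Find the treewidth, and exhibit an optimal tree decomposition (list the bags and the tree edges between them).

The largest bag has 3 vertices, giving width 2; this decomposition certifies tw(G) ≤ 2. Since g–h–d–f–e–c–a–b–g is a cycle in G, G is not acyclic. Forests are exactly the graphs of treewidth ≤ 1, so tw(G) ≥ 2. Combining the bounds, tw(G) = 2.

Treewidth 2.
One such decomposition:
Bags: B1 = {d, g, h}  B2 = {d, f, g}  B3 = {e, f, g}  B4 = {c, e, g}  B5 = {a, c, g}  B6 = {a, b, g}
Tree: B1–B2, B2–B3, B3–B4, B4–B5, B5–B6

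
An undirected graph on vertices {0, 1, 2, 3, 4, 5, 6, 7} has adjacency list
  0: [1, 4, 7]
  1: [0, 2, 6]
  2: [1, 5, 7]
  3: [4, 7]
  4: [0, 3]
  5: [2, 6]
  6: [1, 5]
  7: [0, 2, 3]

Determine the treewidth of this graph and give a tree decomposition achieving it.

Each bag holds 3 vertices, so the decomposition has width 2, which upper-bounds the treewidth. For the lower bound, G contains the cycle 3–4–0–7–3, so G is not a forest; only forests have treewidth ≤ 1, hence tw(G) ≥ 2. Combining the bounds, tw(G) = 2.

Treewidth 2.
One optimal decomposition is:
Bags: B1 = {3, 4, 7}  B2 = {0, 4, 7}  B3 = {0, 2, 7}  B4 = {0, 1, 2}  B5 = {1, 2, 5}  B6 = {1, 5, 6}
Tree: B1–B2, B2–B3, B3–B4, B4–B5, B5–B6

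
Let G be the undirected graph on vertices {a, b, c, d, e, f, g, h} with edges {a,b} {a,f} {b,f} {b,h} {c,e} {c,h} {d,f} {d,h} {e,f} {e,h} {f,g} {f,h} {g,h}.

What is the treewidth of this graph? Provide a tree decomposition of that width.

The largest bag has 3 vertices, giving width 2; this decomposition certifies tw(G) ≤ 2. On the other hand G contains the 3-clique {c, e, h}. A clique must lie in a single bag of any decomposition, so no decomposition can have width below 2. Therefore the treewidth is 2.

Treewidth 2.
One such decomposition:
Bags: B1 = {b, f, h}  B2 = {a, b, f}  B3 = {e, f, h}  B4 = {d, f, h}  B5 = {c, e, h}  B6 = {f, g, h}
Tree: B1–B2, B1–B3, B1–B4, B3–B5, B3–B6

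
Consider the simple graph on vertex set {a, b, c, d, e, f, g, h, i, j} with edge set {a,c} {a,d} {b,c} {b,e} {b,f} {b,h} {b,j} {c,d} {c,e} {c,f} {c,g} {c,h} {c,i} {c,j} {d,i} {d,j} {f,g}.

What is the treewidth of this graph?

A width-2 tree decomposition is:
Bags: B1 = {b, c, j}  B2 = {b, c, h}  B3 = {c, d, j}  B4 = {a, c, d}  B5 = {b, c, f}  B6 = {b, c, e}  B7 = {c, f, g}  B8 = {c, d, i}
Tree: B1–B2, B1–B3, B3–B4, B1–B5, B5–B6, B5–B7, B4–B8
Every bag has size at most 3, so the width is 3 − 1 = 2 and tw(G) ≤ 2. On the other hand G contains the 3-clique {c, d, j}. A clique must lie in a single bag of any decomposition, so no decomposition can have width below 2. Therefore the treewidth is 2.

2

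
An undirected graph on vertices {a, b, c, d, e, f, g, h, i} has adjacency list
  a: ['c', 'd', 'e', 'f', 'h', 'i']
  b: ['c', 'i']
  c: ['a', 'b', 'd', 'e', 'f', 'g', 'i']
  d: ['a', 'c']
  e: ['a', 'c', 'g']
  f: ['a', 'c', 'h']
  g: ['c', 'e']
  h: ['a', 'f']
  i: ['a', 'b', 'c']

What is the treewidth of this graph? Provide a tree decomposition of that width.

Treewidth 2.
One such decomposition:
Bags: B1 = {a, c, i}  B2 = {a, c, d}  B3 = {a, c, f}  B4 = {a, c, e}  B5 = {a, f, h}  B6 = {b, c, i}  B7 = {c, e, g}
Tree: B1–B2, B2–B3, B3–B4, B3–B5, B1–B6, B4–B7

Every bag has size at most 3, so the width is 3 − 1 = 2 and tw(G) ≤ 2. For the lower bound, the 3 vertices {a, f, h} are pairwise adjacent, and any tree decomposition puts a clique entirely inside one bag — forcing width ≥ 2. Therefore the treewidth is 2.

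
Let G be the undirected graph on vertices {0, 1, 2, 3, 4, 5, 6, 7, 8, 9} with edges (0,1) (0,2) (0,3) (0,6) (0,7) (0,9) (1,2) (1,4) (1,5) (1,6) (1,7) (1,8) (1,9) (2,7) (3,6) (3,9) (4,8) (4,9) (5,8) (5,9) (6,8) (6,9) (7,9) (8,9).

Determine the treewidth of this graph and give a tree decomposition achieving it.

Every bag has size at most 4, so the width is 4 − 1 = 3 and tw(G) ≤ 3. Conversely, {0, 1, 6, 9} is a clique of size 4, and the vertices of any clique must share a bag in every tree decomposition; so some bag has ≥ 4 vertices and tw(G) ≥ 3. The upper and lower bounds meet at 3, so that is the treewidth.

Treewidth 3.
Bags: B1 = {1, 6, 8, 9}  B2 = {0, 1, 6, 9}  B3 = {1, 5, 8, 9}  B4 = {0, 3, 6, 9}  B5 = {0, 1, 7, 9}  B6 = {0, 1, 2, 7}  B7 = {1, 4, 8, 9}
Tree: B1–B2, B1–B3, B2–B4, B2–B5, B5–B6, B3–B7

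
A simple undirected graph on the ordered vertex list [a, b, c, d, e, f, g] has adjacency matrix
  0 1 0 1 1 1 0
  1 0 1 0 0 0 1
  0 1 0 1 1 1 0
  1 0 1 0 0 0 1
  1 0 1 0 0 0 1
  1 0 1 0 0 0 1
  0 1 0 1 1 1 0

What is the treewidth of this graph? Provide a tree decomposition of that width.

The largest bag has 4 vertices, giving width 3; this decomposition certifies tw(G) ≤ 3. For the lower bound: the 4 vertex sets {a,f}, {c,e}, {g}, {d} are disjoint, each induces a connected subgraph, and every pair is joined by at least one edge of G. Contracting each set to a single vertex therefore yields K_{4} as a minor, and since treewidth is minor-monotone, tw(G) ≥ tw(K_{4}) = 3. Hence tw(G) = 3 exactly.

Treewidth 3.
Bags: B1 = {a, c, f, g}  B2 = {a, c, e, g}  B3 = {a, c, d, g}  B4 = {a, b, c, g}
Tree: B1–B2, B2–B3, B3–B4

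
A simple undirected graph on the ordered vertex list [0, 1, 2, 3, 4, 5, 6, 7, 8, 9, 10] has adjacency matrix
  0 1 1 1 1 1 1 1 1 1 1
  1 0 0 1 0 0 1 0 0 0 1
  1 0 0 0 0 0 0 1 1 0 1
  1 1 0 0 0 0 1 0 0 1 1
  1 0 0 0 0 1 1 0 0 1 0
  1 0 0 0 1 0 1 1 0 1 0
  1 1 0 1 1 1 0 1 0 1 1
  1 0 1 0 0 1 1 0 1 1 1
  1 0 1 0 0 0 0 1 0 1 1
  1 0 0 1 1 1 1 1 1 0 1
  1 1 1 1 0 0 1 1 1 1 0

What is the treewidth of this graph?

4

A width-4 tree decomposition is:
Bags: B1 = {0, 6, 7, 9, 10}  B2 = {0, 7, 8, 9, 10}  B3 = {0, 5, 6, 7, 9}  B4 = {0, 2, 7, 8, 10}  B5 = {0, 4, 5, 6, 9}  B6 = {0, 3, 6, 9, 10}  B7 = {0, 1, 3, 6, 10}
Tree: B1–B2, B1–B3, B2–B4, B3–B5, B1–B6, B6–B7
Every bag has size at most 5, so the width is 5 − 1 = 4 and tw(G) ≤ 4. For the lower bound, the 5 vertices {0, 7, 8, 9, 10} are pairwise adjacent, and any tree decomposition puts a clique entirely inside one bag — forcing width ≥ 4. Hence tw(G) = 4 exactly.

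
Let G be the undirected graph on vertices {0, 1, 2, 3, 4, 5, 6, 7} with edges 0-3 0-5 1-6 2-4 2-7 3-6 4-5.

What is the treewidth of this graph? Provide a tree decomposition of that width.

Treewidth 1.
One optimal decomposition is:
Bags: B1 = {1, 6}  B2 = {3, 6}  B3 = {0, 3}  B4 = {0, 5}  B5 = {4, 5}  B6 = {2, 4}  B7 = {2, 7}
Tree: B1–B2, B2–B3, B3–B4, B4–B5, B5–B6, B6–B7

Each bag holds 2 vertices, so the decomposition has width 1, which upper-bounds the treewidth. Any graph with an edge has treewidth ≥ 1, and G has the edge 1–6. Hence tw(G) = 1 exactly.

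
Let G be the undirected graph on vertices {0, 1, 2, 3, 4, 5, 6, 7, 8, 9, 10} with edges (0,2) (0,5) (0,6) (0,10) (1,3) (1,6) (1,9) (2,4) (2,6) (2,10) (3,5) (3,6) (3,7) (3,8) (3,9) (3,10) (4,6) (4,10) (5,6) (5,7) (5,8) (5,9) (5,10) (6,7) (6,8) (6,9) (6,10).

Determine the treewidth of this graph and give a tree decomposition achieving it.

Each bag holds 4 vertices, so the decomposition has width 3, which upper-bounds the treewidth. On the other hand G contains the 4-clique {0, 2, 6, 10}. A clique must lie in a single bag of any decomposition, so no decomposition can have width below 3. The upper and lower bounds meet at 3, so that is the treewidth.

Treewidth 3.
One such decomposition:
Bags: B1 = {0, 2, 6, 10}  B2 = {0, 5, 6, 10}  B3 = {3, 5, 6, 10}  B4 = {3, 5, 6, 9}  B5 = {1, 3, 6, 9}  B6 = {3, 5, 6, 7}  B7 = {3, 5, 6, 8}  B8 = {2, 4, 6, 10}
Tree: B1–B2, B2–B3, B3–B4, B4–B5, B3–B6, B4–B7, B1–B8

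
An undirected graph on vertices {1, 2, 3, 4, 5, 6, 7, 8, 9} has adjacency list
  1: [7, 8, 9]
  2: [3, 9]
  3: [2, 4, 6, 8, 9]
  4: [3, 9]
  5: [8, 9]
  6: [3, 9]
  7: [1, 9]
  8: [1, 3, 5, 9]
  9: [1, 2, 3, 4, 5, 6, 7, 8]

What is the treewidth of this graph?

A width-2 tree decomposition is:
Bags: B1 = {3, 4, 9}  B2 = {3, 8, 9}  B3 = {3, 6, 9}  B4 = {1, 8, 9}  B5 = {1, 7, 9}  B6 = {2, 3, 9}  B7 = {5, 8, 9}
Tree: B1–B2, B2–B3, B2–B4, B4–B5, B3–B6, B4–B7
Each bag holds 3 vertices, so the decomposition has width 2, which upper-bounds the treewidth. For the lower bound, the 3 vertices {1, 8, 9} are pairwise adjacent, and any tree decomposition puts a clique entirely inside one bag — forcing width ≥ 2. The upper and lower bounds meet at 2, so that is the treewidth.

2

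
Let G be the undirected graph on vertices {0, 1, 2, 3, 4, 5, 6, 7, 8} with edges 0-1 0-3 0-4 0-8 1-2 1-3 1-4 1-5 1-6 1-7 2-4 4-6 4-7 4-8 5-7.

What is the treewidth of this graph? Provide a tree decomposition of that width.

Each bag holds 3 vertices, so the decomposition has width 2, which upper-bounds the treewidth. Conversely, {0, 4, 8} is a clique of size 3, and the vertices of any clique must share a bag in every tree decomposition; so some bag has ≥ 3 vertices and tw(G) ≥ 2. Hence tw(G) = 2 exactly.

Treewidth 2.
Bags: B1 = {0, 1, 3}  B2 = {0, 1, 4}  B3 = {1, 2, 4}  B4 = {1, 4, 7}  B5 = {1, 4, 6}  B6 = {0, 4, 8}  B7 = {1, 5, 7}
Tree: B1–B2, B2–B3, B2–B4, B3–B5, B2–B6, B4–B7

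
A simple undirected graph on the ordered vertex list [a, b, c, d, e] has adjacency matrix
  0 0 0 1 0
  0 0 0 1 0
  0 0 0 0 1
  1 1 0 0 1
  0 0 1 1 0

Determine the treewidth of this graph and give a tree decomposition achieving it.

The largest bag has 2 vertices, giving width 1; this decomposition certifies tw(G) ≤ 1. Any graph with an edge has treewidth ≥ 1, and G has the edge e–c. Hence tw(G) = 1 exactly.

Treewidth 1.
One optimal decomposition is:
Bags: B1 = {c, e}  B2 = {d, e}  B3 = {a, d}  B4 = {b, d}
Tree: B1–B2, B2–B3, B3–B4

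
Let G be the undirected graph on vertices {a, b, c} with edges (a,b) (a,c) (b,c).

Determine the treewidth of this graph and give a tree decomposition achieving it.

Treewidth 2.
One optimal decomposition is:
Bags: B1 = {a, b, c}
Tree: (single bag)

With just one bag of size 3, the width is 3 − 1 = 2, so tw(G) ≤ 2. For the lower bound, the 3 vertices {a, b, c} are pairwise adjacent, and any tree decomposition puts a clique entirely inside one bag — forcing width ≥ 2. Therefore the treewidth is 2.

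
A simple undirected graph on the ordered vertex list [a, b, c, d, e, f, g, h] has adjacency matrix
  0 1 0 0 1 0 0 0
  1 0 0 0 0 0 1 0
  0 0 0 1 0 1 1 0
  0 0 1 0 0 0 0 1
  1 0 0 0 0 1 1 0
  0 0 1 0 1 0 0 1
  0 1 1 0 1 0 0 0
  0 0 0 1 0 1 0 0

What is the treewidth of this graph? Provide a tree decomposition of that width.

The largest bag has 3 vertices, giving width 2; this decomposition certifies tw(G) ≤ 2. The edges d–h–f–c–d form a cycle, so G is not a tree and its treewidth is at least 2. The upper and lower bounds meet at 2, so that is the treewidth.

Treewidth 2.
One optimal decomposition is:
Bags: B1 = {c, d, h}  B2 = {c, f, h}  B3 = {c, f, g}  B4 = {e, f, g}  B5 = {b, e, g}  B6 = {a, b, e}
Tree: B1–B2, B2–B3, B3–B4, B4–B5, B5–B6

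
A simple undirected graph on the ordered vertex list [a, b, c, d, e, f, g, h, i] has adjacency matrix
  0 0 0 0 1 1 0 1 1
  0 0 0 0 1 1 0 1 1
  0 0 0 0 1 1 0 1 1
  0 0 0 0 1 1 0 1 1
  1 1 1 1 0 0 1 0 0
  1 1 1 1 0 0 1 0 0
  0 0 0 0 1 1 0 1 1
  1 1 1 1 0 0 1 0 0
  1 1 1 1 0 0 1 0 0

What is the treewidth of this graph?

4

A width-4 tree decomposition is:
Bags: B1 = {a, e, f, h, i}  B2 = {d, e, f, h, i}  B3 = {b, e, f, h, i}  B4 = {e, f, g, h, i}  B5 = {c, e, f, h, i}
Tree: B1–B2, B2–B3, B3–B4, B4–B5
Each bag holds 5 vertices, so the decomposition has width 4, which upper-bounds the treewidth. For the lower bound: the 5 vertex sets {a,e}, {d,i}, {b,f}, {h}, {g} are disjoint, each induces a connected subgraph, and every pair is joined by at least one edge of G. Contracting each set to a single vertex therefore yields K_{5} as a minor, and since treewidth is minor-monotone, tw(G) ≥ tw(K_{5}) = 4. The upper and lower bounds meet at 4, so that is the treewidth.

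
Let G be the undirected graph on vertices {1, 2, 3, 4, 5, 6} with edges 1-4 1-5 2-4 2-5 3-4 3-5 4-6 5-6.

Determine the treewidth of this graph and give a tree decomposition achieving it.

Treewidth 2.
One such decomposition:
Bags: B1 = {4, 5, 6}  B2 = {1, 4, 5}  B3 = {3, 4, 5}  B4 = {2, 4, 5}
Tree: B1–B2, B2–B3, B3–B4

Every bag has size at most 3, so the width is 3 − 1 = 2 and tw(G) ≤ 2. Since 6–5–1–4–6 is a cycle in G, G is not acyclic. Forests are exactly the graphs of treewidth ≤ 1, so tw(G) ≥ 2. The upper and lower bounds meet at 2, so that is the treewidth.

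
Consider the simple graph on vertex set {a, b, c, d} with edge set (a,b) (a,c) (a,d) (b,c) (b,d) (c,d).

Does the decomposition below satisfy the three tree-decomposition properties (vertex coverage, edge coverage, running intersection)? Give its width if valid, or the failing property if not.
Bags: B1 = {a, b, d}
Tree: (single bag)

A tree decomposition must satisfy three properties: every vertex lies in some bag; for every edge, both endpoints lie together in some bag; and for every vertex, the bags containing it form a connected subtree. Here vertex c appears in no bag, so the decomposition is invalid.

No — vertex c appears in no bag.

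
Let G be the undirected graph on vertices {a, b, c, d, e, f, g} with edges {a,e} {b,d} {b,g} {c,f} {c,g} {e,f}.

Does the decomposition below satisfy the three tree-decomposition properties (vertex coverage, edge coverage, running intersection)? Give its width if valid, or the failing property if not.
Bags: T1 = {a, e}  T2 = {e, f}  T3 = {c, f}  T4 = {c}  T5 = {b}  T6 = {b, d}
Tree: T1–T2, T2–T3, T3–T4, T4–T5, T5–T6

No — vertex g appears in no bag.

A tree decomposition must satisfy three properties: every vertex lies in some bag; for every edge, both endpoints lie together in some bag; and for every vertex, the bags containing it form a connected subtree. Here vertex g appears in no bag, so the decomposition is invalid.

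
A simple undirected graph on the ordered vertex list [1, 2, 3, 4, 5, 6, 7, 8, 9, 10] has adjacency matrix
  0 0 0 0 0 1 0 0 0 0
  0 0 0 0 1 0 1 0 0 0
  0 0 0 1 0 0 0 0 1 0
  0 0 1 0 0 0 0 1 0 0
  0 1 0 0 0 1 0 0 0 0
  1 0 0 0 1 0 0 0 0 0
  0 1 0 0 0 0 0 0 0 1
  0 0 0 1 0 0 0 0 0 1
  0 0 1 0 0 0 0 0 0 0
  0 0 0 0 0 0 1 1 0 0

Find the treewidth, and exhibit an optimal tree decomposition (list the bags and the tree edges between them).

Treewidth 1.
Bags: B1 = {3, 9}  B2 = {3, 4}  B3 = {4, 8}  B4 = {8, 10}  B5 = {7, 10}  B6 = {2, 7}  B7 = {2, 5}  B8 = {5, 6}  B9 = {1, 6}
Tree: B1–B2, B2–B3, B3–B4, B4–B5, B5–B6, B6–B7, B7–B8, B8–B9

Each bag holds 2 vertices, so the decomposition has width 1, which upper-bounds the treewidth. G has an edge, so its treewidth is at least 1. Hence tw(G) = 1 exactly.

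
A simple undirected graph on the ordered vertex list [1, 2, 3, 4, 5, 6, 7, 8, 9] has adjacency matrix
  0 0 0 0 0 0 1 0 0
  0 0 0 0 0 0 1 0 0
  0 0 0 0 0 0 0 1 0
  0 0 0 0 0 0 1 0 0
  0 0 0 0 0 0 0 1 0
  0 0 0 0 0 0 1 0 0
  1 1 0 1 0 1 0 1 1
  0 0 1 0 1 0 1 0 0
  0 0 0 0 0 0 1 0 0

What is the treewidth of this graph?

A width-1 tree decomposition is:
Bags: B1 = {7, 8}  B2 = {4, 7}  B3 = {1, 7}  B4 = {2, 7}  B5 = {5, 8}  B6 = {3, 8}  B7 = {7, 9}  B8 = {6, 7}
Tree: B1–B2, B1–B3, B3–B4, B1–B5, B1–B6, B2–B7, B7–B8
The largest bag has 2 vertices, giving width 1; this decomposition certifies tw(G) ≤ 1. G has an edge, so its treewidth is at least 1. The upper and lower bounds meet at 1, so that is the treewidth.

1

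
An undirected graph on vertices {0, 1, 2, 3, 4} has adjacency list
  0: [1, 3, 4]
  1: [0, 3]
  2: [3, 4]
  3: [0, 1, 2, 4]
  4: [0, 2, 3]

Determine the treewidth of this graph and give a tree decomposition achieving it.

Treewidth 2.
One optimal decomposition is:
Bags: B1 = {0, 3, 4}  B2 = {0, 1, 3}  B3 = {2, 3, 4}
Tree: B1–B2, B1–B3

Every bag has size at most 3, so the width is 3 − 1 = 2 and tw(G) ≤ 2. On the other hand G contains the 3-clique {0, 1, 3}. A clique must lie in a single bag of any decomposition, so no decomposition can have width below 2. Hence tw(G) = 2 exactly.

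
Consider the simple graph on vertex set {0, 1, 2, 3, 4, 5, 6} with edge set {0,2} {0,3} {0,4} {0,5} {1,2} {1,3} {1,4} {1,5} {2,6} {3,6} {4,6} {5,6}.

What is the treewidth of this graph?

3

A width-3 tree decomposition is:
Bags: B1 = {0, 1, 5, 6}  B2 = {0, 1, 4, 6}  B3 = {0, 1, 2, 6}  B4 = {0, 1, 3, 6}
Tree: B1–B2, B2–B3, B3–B4
Every bag has size at most 4, so the width is 4 − 1 = 3 and tw(G) ≤ 3. For the lower bound: the 4 vertex sets {0,5}, {1,4}, {6}, {2} are disjoint, each induces a connected subgraph, and every pair is joined by at least one edge of G. Contracting each set to a single vertex therefore yields K_{4} as a minor, and since treewidth is minor-monotone, tw(G) ≥ tw(K_{4}) = 3. Hence tw(G) = 3 exactly.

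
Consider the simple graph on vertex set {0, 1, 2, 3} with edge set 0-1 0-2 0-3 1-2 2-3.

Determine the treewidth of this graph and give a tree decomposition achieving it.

The largest bag has 3 vertices, giving width 2; this decomposition certifies tw(G) ≤ 2. For the lower bound, the 3 vertices {0, 1, 2} are pairwise adjacent, and any tree decomposition puts a clique entirely inside one bag — forcing width ≥ 2. Therefore the treewidth is 2.

Treewidth 2.
Bags: B1 = {0, 1, 2}  B2 = {0, 2, 3}
Tree: B1–B2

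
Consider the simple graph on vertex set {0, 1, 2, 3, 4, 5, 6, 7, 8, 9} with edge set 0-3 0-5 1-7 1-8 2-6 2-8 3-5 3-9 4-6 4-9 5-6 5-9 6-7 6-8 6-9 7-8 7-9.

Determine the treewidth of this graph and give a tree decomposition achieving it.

The largest bag has 3 vertices, giving width 2; this decomposition certifies tw(G) ≤ 2. For the lower bound, the 3 vertices {0, 3, 5} are pairwise adjacent, and any tree decomposition puts a clique entirely inside one bag — forcing width ≥ 2. The upper and lower bounds meet at 2, so that is the treewidth.

Treewidth 2.
One such decomposition:
Bags: B1 = {6, 7, 8}  B2 = {2, 6, 8}  B3 = {1, 7, 8}  B4 = {6, 7, 9}  B5 = {5, 6, 9}  B6 = {3, 5, 9}  B7 = {0, 3, 5}  B8 = {4, 6, 9}
Tree: B1–B2, B1–B3, B1–B4, B4–B5, B5–B6, B6–B7, B5–B8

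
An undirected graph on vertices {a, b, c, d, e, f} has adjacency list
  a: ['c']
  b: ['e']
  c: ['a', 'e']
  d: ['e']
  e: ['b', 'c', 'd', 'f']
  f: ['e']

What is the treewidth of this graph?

A width-1 tree decomposition is:
Bags: B1 = {c, e}  B2 = {a, c}  B3 = {b, e}  B4 = {e, f}  B5 = {d, e}
Tree: B1–B2, B1–B3, B3–B4, B3–B5
Every bag has size at most 2, so the width is 2 − 1 = 1 and tw(G) ≤ 1. G has an edge, so its treewidth is at least 1. Combining the bounds, tw(G) = 1.

1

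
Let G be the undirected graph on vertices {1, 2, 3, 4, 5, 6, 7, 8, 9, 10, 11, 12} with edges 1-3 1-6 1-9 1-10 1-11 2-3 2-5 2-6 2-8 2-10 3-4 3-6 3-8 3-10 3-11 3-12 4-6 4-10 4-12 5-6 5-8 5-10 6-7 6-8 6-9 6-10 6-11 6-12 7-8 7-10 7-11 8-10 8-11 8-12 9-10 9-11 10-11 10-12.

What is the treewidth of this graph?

A width-4 tree decomposition is:
Bags: B1 = {3, 6, 8, 10, 12}  B2 = {2, 3, 6, 8, 10}  B3 = {3, 6, 8, 10, 11}  B4 = {6, 7, 8, 10, 11}  B5 = {3, 4, 6, 10, 12}  B6 = {1, 3, 6, 10, 11}  B7 = {1, 6, 9, 10, 11}  B8 = {2, 5, 6, 8, 10}
Tree: B1–B2, B2–B3, B3–B4, B1–B5, B3–B6, B6–B7, B2–B8
Every bag has size at most 5, so the width is 5 − 1 = 4 and tw(G) ≤ 4. For the lower bound, the 5 vertices {1, 6, 9, 10, 11} are pairwise adjacent, and any tree decomposition puts a clique entirely inside one bag — forcing width ≥ 4. The upper and lower bounds meet at 4, so that is the treewidth.

4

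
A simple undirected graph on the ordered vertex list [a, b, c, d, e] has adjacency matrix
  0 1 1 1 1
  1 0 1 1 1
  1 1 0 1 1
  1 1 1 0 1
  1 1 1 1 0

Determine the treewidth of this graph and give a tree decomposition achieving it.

Treewidth 4.
One optimal decomposition is:
Bags: B1 = {a, b, c, d, e}
Tree: (single bag)

A single bag containing all 5 vertices is trivially a valid decomposition of width 4. Conversely, {a, b, c, d, e} is a clique of size 5, and the vertices of any clique must share a bag in every tree decomposition; so some bag has ≥ 5 vertices and tw(G) ≥ 4. Therefore the treewidth is 4.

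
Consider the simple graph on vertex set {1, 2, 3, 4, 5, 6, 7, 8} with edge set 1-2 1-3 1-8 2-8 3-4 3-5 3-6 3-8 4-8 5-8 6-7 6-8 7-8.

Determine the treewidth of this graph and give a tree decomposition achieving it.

The largest bag has 3 vertices, giving width 2; this decomposition certifies tw(G) ≤ 2. On the other hand G contains the 3-clique {1, 2, 8}. A clique must lie in a single bag of any decomposition, so no decomposition can have width below 2. The upper and lower bounds meet at 2, so that is the treewidth.

Treewidth 2.
One such decomposition:
Bags: B1 = {1, 2, 8}  B2 = {1, 3, 8}  B3 = {3, 6, 8}  B4 = {3, 5, 8}  B5 = {3, 4, 8}  B6 = {6, 7, 8}
Tree: B1–B2, B2–B3, B2–B4, B2–B5, B3–B6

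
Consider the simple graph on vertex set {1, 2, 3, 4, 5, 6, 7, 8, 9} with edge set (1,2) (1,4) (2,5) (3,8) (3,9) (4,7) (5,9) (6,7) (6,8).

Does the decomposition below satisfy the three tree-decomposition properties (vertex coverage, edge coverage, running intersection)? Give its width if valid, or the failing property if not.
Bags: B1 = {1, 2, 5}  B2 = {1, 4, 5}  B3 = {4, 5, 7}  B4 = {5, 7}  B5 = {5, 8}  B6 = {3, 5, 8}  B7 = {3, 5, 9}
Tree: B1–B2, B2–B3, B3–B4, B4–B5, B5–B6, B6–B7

No — vertex 6 appears in no bag.

A tree decomposition must satisfy three properties: every vertex lies in some bag; for every edge, both endpoints lie together in some bag; and for every vertex, the bags containing it form a connected subtree. Here vertex 6 appears in no bag, so the decomposition is invalid.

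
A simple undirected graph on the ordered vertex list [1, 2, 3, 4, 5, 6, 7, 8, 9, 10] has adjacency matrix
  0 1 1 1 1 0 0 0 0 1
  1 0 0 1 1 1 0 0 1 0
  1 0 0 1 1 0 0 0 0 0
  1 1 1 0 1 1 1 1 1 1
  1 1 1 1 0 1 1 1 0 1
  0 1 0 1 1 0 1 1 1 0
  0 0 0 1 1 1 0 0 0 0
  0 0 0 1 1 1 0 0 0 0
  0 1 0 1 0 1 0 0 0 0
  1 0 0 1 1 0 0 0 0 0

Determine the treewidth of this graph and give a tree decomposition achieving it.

The largest bag has 4 vertices, giving width 3; this decomposition certifies tw(G) ≤ 3. Conversely, {2, 4, 6, 9} is a clique of size 4, and the vertices of any clique must share a bag in every tree decomposition; so some bag has ≥ 4 vertices and tw(G) ≥ 3. Combining the bounds, tw(G) = 3.

Treewidth 3.
One optimal decomposition is:
Bags: B1 = {1, 2, 4, 5}  B2 = {1, 4, 5, 10}  B3 = {2, 4, 5, 6}  B4 = {4, 5, 6, 8}  B5 = {1, 3, 4, 5}  B6 = {4, 5, 6, 7}  B7 = {2, 4, 6, 9}
Tree: B1–B2, B1–B3, B3–B4, B2–B5, B4–B6, B3–B7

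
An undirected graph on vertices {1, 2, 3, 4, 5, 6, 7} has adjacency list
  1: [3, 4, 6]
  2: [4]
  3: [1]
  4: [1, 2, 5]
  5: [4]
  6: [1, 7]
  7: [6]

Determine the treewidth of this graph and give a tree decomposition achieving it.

Every bag has size at most 2, so the width is 2 − 1 = 1 and tw(G) ≤ 1. G has an edge, so its treewidth is at least 1. Combining the bounds, tw(G) = 1.

Treewidth 1.
One optimal decomposition is:
Bags: B1 = {1, 6}  B2 = {1, 4}  B3 = {1, 3}  B4 = {2, 4}  B5 = {4, 5}  B6 = {6, 7}
Tree: B1–B2, B2–B3, B2–B4, B2–B5, B1–B6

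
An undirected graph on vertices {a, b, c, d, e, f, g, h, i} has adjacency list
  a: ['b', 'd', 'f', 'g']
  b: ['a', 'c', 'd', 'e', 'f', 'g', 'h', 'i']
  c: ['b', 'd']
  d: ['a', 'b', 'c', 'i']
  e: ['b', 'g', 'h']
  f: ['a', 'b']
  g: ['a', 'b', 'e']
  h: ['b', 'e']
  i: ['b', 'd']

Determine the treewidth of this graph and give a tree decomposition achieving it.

Treewidth 2.
One such decomposition:
Bags: B1 = {a, b, d}  B2 = {b, c, d}  B3 = {a, b, g}  B4 = {a, b, f}  B5 = {b, e, g}  B6 = {b, d, i}  B7 = {b, e, h}
Tree: B1–B2, B1–B3, B1–B4, B3–B5, B1–B6, B5–B7

Each bag holds 3 vertices, so the decomposition has width 2, which upper-bounds the treewidth. For the lower bound, the 3 vertices {b, c, d} are pairwise adjacent, and any tree decomposition puts a clique entirely inside one bag — forcing width ≥ 2. Therefore the treewidth is 2.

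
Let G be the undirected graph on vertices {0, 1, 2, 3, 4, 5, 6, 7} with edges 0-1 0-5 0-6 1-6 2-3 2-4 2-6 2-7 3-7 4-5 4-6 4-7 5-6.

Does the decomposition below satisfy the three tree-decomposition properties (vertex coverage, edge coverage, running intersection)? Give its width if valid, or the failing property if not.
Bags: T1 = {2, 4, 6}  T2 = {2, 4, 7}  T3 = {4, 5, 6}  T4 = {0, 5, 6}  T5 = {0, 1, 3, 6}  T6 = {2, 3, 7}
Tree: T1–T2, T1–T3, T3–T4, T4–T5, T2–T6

No — bags containing vertex 3 are not connected in the tree.

A tree decomposition must satisfy three properties: every vertex lies in some bag; for every edge, both endpoints lie together in some bag; and for every vertex, the bags containing it form a connected subtree. Here bags containing vertex 3 are not connected in the tree, so the decomposition is invalid.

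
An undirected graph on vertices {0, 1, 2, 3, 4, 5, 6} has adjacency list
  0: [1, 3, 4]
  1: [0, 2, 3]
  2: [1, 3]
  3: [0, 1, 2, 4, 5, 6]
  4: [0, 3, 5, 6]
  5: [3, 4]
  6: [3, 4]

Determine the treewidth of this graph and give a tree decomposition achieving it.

Each bag holds 3 vertices, so the decomposition has width 2, which upper-bounds the treewidth. For the lower bound, the 3 vertices {0, 1, 3} are pairwise adjacent, and any tree decomposition puts a clique entirely inside one bag — forcing width ≥ 2. Therefore the treewidth is 2.

Treewidth 2.
One optimal decomposition is:
Bags: B1 = {3, 4, 6}  B2 = {0, 3, 4}  B3 = {0, 1, 3}  B4 = {3, 4, 5}  B5 = {1, 2, 3}
Tree: B1–B2, B2–B3, B1–B4, B3–B5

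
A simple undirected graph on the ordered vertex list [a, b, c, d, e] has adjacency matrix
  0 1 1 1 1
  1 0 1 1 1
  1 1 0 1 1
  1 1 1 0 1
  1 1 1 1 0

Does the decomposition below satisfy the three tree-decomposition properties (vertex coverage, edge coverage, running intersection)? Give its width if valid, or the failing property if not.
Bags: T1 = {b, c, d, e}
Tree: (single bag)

A tree decomposition must satisfy three properties: every vertex lies in some bag; for every edge, both endpoints lie together in some bag; and for every vertex, the bags containing it form a connected subtree. Here vertex a appears in no bag, so the decomposition is invalid.

No — vertex a appears in no bag.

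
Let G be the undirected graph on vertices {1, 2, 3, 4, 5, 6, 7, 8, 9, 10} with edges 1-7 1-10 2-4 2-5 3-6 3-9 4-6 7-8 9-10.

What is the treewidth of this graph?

A width-1 tree decomposition is:
Bags: B1 = {2, 5}  B2 = {2, 4}  B3 = {4, 6}  B4 = {3, 6}  B5 = {3, 9}  B6 = {9, 10}  B7 = {1, 10}  B8 = {1, 7}  B9 = {7, 8}
Tree: B1–B2, B2–B3, B3–B4, B4–B5, B5–B6, B6–B7, B7–B8, B8–B9
Each bag holds 2 vertices, so the decomposition has width 1, which upper-bounds the treewidth. Since G has at least one edge (e.g. 5–2), it is not an edgeless graph, so tw(G) ≥ 1. Hence tw(G) = 1 exactly.

1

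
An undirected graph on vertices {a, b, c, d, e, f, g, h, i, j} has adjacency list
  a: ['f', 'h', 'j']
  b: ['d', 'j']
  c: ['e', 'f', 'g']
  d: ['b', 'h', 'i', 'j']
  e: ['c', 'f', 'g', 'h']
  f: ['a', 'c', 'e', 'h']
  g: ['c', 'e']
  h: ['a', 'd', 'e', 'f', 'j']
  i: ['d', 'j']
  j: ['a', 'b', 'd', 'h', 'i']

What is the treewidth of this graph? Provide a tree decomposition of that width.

Each bag holds 3 vertices, so the decomposition has width 2, which upper-bounds the treewidth. On the other hand G contains the 3-clique {c, e, g}. A clique must lie in a single bag of any decomposition, so no decomposition can have width below 2. The upper and lower bounds meet at 2, so that is the treewidth.

Treewidth 2.
One optimal decomposition is:
Bags: B1 = {a, h, j}  B2 = {a, f, h}  B3 = {e, f, h}  B4 = {d, h, j}  B5 = {c, e, f}  B6 = {c, e, g}  B7 = {d, i, j}  B8 = {b, d, j}
Tree: B1–B2, B2–B3, B1–B4, B3–B5, B5–B6, B4–B7, B7–B8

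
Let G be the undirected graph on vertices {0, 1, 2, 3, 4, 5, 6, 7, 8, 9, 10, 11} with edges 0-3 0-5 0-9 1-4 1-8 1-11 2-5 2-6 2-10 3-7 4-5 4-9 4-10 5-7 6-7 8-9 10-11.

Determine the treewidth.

3

A width-3 tree decomposition is:
Bags: B1 = {2, 3, 6, 7}  B2 = {2, 3, 5, 7}  B3 = {0, 2, 3, 5}  B4 = {0, 2, 5, 10}  B5 = {0, 4, 5, 10}  B6 = {0, 4, 9, 10}  B7 = {4, 9, 10, 11}  B8 = {1, 4, 9, 11}  B9 = {1, 8, 9, 11}
Tree: B1–B2, B2–B3, B3–B4, B4–B5, B5–B6, B6–B7, B7–B8, B8–B9
Each bag holds 4 vertices, so the decomposition has width 3, which upper-bounds the treewidth. For the lower bound: the 4 vertex sets {3,6,7}, {2}, {5}, {0,4,9,10} are disjoint, each induces a connected subgraph, and every pair is joined by at least one edge of G. Contracting each set to a single vertex therefore yields K_{4} as a minor, and since treewidth is minor-monotone, tw(G) ≥ tw(K_{4}) = 3. Therefore the treewidth is 3.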